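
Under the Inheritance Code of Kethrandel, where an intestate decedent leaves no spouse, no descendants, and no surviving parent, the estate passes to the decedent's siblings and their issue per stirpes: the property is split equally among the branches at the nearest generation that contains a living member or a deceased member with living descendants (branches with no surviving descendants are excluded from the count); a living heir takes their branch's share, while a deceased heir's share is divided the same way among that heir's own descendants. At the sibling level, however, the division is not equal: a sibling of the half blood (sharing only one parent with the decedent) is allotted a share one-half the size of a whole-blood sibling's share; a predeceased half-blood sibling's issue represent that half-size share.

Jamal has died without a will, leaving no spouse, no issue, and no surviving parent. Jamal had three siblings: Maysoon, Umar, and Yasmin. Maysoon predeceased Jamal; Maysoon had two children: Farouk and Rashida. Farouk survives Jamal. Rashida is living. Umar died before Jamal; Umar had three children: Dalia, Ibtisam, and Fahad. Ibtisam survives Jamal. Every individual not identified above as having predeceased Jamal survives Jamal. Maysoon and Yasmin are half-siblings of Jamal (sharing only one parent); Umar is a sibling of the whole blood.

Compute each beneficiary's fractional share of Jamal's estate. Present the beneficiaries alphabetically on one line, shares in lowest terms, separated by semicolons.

No spouse, descendants, or parent survives, so the estate passes to Jamal's siblings per stirpes.
Half-blood siblings count for one-half the weight of whole-blood siblings at the initial division.
Dividing 1 in proportion to weights (total weight 2): Maysoon (weight 1/2) → 1/4; Umar (weight 1) → 1/2; Yasmin (weight 1/2) → 1/4.
Maysoon predeceased; the 1/4 allotted to Maysoon's branch passes to Maysoon's issue by representation.
The 1/4 is divided into 2 equal shares of 1/8 among Farouk, Rashida.
Farouk is living and takes 1/8.
Rashida is living and takes 1/8.
Umar predeceased; the 1/2 allotted to Umar's branch passes to Umar's issue by representation.
The 1/2 is divided into 3 equal shares of 1/6 among Dalia, Ibtisam, Fahad.
Dalia is living and takes 1/6.
Ibtisam is living and takes 1/6.
Fahad is living and takes 1/6.
Yasmin is living and takes 1/4.

Dalia 1/6; Fahad 1/6; Farouk 1/8; Ibtisam 1/6; Rashida 1/8; Yasmin 1/4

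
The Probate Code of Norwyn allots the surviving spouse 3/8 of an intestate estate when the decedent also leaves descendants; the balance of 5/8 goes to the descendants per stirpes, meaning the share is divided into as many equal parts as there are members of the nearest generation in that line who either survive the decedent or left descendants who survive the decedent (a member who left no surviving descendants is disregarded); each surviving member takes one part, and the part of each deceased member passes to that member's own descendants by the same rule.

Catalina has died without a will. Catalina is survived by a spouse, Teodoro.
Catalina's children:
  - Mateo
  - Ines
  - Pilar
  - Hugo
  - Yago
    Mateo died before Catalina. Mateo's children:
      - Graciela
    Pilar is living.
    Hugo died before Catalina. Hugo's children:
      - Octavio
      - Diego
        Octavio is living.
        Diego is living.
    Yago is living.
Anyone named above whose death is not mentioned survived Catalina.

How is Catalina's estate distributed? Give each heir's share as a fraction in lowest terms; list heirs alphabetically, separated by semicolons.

Teodoro, as surviving spouse, takes 3/8.
The remaining 5/8 passes to Catalina's descendants per stirpes.
The 5/8 is divided into 5 equal shares of 1/8 among Mateo, Ines, Pilar, Hugo, Yago.
Mateo predeceased; the 1/8 allotted to Mateo's branch passes to Mateo's issue by representation.
Graciela is the sole taker at this level and receives the full 1/8.
Ines is living and takes 1/8.
Pilar is living and takes 1/8.
Hugo predeceased; the 1/8 allotted to Hugo's branch passes to Hugo's issue by representation.
The 1/8 is divided into 2 equal shares of 1/16 among Octavio, Diego.
Octavio is living and takes 1/16.
Diego is living and takes 1/16.
Yago is living and takes 1/8.

Diego 1/16; Graciela 1/8; Ines 1/8; Octavio 1/16; Pilar 1/8; Teodoro 3/8; Yago 1/8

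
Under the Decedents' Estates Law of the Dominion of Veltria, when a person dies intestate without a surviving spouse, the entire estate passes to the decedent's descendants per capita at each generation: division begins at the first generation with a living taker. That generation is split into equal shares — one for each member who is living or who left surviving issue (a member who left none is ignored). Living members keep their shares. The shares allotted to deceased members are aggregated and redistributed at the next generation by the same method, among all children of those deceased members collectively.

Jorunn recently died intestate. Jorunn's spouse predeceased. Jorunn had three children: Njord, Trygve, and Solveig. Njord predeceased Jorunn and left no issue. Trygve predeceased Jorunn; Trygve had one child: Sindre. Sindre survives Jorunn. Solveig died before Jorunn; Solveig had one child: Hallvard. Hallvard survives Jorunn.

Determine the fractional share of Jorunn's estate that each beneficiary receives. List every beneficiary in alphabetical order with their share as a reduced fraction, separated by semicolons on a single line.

Hallvard 1/2; Sindre 1/2

There is no surviving spouse, so the entire estate passes to Jorunn's descendants per capita at each generation.
No one at generation 1 (Trygve, Solveig) is living; moving to the next generation.
At generation 2 (Sindre, Hallvard) there are 2 shares of (1)/2 = 1/2 each.
Living: Sindre and Hallvard — each takes 1/2.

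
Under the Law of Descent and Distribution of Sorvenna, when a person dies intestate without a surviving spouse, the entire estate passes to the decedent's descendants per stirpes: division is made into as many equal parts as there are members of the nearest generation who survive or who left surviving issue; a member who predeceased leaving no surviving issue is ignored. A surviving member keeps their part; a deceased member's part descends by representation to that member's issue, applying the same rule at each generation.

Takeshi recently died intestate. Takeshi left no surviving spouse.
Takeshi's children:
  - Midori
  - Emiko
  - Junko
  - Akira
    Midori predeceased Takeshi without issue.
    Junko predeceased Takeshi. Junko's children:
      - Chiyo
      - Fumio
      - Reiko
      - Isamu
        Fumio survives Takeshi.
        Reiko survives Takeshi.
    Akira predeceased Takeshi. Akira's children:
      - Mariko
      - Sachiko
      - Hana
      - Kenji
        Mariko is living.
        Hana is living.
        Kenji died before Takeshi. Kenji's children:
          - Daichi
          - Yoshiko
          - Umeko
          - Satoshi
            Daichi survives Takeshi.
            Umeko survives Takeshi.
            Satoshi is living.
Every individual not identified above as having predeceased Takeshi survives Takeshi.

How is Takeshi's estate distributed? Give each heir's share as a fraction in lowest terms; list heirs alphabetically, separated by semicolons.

Chiyo 1/12; Daichi 1/48; Emiko 1/3; Fumio 1/12; Hana 1/12; Isamu 1/12; Mariko 1/12; Reiko 1/12; Sachiko 1/12; Satoshi 1/48; Umeko 1/48; Yoshiko 1/48

There is no surviving spouse, so the entire estate passes to Takeshi's descendants per stirpes.
Midori left no surviving issue, so that branch lapses and is disregarded.
The estate is divided into 3 equal shares of 1/3 among Emiko, Junko, Akira.
Emiko is living and takes 1/3.
Junko predeceased; the 1/3 allotted to Junko's branch passes to Junko's issue by representation.
The 1/3 is divided into 4 equal shares of 1/12 among Chiyo, Fumio, Reiko, Isamu.
Chiyo is living and takes 1/12.
Fumio is living and takes 1/12.
Reiko is living and takes 1/12.
Isamu is living and takes 1/12.
Akira predeceased; the 1/3 allotted to Akira's branch passes to Akira's issue by representation.
The 1/3 is divided into 4 equal shares of 1/12 among Mariko, Sachiko, Hana, Kenji.
Mariko is living and takes 1/12.
Sachiko is living and takes 1/12.
Hana is living and takes 1/12.
Kenji predeceased; the 1/12 allotted to Kenji's branch passes to Kenji's issue by representation.
The 1/12 is divided into 4 equal shares of 1/48 among Daichi, Yoshiko, Umeko, Satoshi.
Daichi is living and takes 1/48.
Yoshiko is living and takes 1/48.
Umeko is living and takes 1/48.
Satoshi is living and takes 1/48.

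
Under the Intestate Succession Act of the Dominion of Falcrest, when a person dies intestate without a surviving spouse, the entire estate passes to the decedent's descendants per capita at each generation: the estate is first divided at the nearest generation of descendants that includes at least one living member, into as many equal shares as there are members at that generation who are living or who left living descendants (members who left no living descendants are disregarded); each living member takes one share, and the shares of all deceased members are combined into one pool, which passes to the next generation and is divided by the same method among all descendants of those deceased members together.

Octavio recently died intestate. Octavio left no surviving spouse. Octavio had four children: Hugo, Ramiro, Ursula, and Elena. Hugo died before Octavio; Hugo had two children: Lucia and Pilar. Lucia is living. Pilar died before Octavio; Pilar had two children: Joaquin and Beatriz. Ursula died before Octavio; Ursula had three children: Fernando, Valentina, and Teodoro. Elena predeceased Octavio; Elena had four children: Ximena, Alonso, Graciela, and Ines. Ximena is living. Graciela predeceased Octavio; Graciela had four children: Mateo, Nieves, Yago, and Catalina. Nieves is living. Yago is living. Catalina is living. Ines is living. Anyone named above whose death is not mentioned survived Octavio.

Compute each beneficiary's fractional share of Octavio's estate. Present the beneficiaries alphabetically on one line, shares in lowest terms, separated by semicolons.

There is no surviving spouse, so the entire estate passes to Octavio's descendants per capita at each generation.
At generation 1 (Hugo, Ramiro, Ursula, Elena) there are 4 shares of (1)/4 = 1/4 each.
Living: Ramiro — each takes 1/4.
Deceased: Hugo, Ursula, and Elena. Their combined 3/4 is pooled and carried to generation 2.
At generation 2 (Lucia, Pilar, Fernando, Valentina, Teodoro, Ximena, Alonso, Graciela, Ines) there are 9 shares of (3/4)/9 = 1/12 each.
Living: Lucia, Fernando, Valentina, Teodoro, Ximena, Alonso, and Ines — each takes 1/12.
Deceased: Pilar and Graciela. Their combined 1/6 is pooled and carried to generation 3.
At generation 3 (Joaquin, Beatriz, Mateo, Nieves, Yago, Catalina) there are 6 shares of (1/6)/6 = 1/36 each.
Living: Joaquin, Beatriz, Mateo, Nieves, Yago, and Catalina — each takes 1/36.

Alonso 1/12; Beatriz 1/36; Catalina 1/36; Fernando 1/12; Ines 1/12; Joaquin 1/36; Lucia 1/12; Mateo 1/36; Nieves 1/36; Ramiro 1/4; Teodoro 1/12; Valentina 1/12; Ximena 1/12; Yago 1/36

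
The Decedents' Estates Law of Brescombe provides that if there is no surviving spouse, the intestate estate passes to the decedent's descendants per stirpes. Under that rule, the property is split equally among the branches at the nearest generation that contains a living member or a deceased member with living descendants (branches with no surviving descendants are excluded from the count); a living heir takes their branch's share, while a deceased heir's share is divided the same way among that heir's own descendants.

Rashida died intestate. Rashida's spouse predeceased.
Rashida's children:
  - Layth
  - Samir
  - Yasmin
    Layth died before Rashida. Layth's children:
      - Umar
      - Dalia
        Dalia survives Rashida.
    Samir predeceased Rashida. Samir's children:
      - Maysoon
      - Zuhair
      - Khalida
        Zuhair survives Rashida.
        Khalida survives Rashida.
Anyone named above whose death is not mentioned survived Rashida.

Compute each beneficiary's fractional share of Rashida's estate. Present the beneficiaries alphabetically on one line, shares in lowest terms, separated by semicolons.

There is no surviving spouse, so the entire estate passes to Rashida's descendants per stirpes.
The estate is divided into 3 equal shares of 1/3 among Layth, Samir, Yasmin.
Layth predeceased; the 1/3 allotted to Layth's branch passes to Layth's issue by representation.
The 1/3 is divided into 2 equal shares of 1/6 among Umar, Dalia.
Umar is living and takes 1/6.
Dalia is living and takes 1/6.
Samir predeceased; the 1/3 allotted to Samir's branch passes to Samir's issue by representation.
The 1/3 is divided into 3 equal shares of 1/9 among Maysoon, Zuhair, Khalida.
Maysoon is living and takes 1/9.
Zuhair is living and takes 1/9.
Khalida is living and takes 1/9.
Yasmin is living and takes 1/3.

Dalia 1/6; Khalida 1/9; Maysoon 1/9; Umar 1/6; Yasmin 1/3; Zuhair 1/9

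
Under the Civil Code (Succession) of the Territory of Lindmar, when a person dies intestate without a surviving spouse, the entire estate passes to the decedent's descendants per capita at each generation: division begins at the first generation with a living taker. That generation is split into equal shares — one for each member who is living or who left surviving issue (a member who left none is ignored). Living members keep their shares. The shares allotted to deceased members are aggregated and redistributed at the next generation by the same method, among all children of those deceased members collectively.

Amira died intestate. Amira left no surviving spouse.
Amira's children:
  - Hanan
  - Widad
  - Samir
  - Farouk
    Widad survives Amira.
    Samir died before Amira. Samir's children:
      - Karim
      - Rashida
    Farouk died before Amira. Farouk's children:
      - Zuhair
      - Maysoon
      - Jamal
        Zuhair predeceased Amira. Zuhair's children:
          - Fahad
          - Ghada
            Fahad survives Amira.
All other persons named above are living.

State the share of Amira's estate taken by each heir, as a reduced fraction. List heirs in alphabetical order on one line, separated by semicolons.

There is no surviving spouse, so the entire estate passes to Amira's descendants per capita at each generation.
At generation 1 (Hanan, Widad, Samir, Farouk) there are 4 shares of (1)/4 = 1/4 each.
Living: Hanan and Widad — each takes 1/4.
Deceased: Samir and Farouk. Their combined 1/2 is pooled and carried to generation 2.
At generation 2 (Karim, Rashida, Zuhair, Maysoon, Jamal) there are 5 shares of (1/2)/5 = 1/10 each.
Living: Karim, Rashida, Maysoon, and Jamal — each takes 1/10.
Deceased: Zuhair. That 1/10 share is carried to generation 3.
At generation 3 (Fahad, Ghada) there are 2 shares of (1/10)/2 = 1/20 each.
Living: Fahad and Ghada — each takes 1/20.

Fahad 1/20; Ghada 1/20; Hanan 1/4; Jamal 1/10; Karim 1/10; Maysoon 1/10; Rashida 1/10; Widad 1/4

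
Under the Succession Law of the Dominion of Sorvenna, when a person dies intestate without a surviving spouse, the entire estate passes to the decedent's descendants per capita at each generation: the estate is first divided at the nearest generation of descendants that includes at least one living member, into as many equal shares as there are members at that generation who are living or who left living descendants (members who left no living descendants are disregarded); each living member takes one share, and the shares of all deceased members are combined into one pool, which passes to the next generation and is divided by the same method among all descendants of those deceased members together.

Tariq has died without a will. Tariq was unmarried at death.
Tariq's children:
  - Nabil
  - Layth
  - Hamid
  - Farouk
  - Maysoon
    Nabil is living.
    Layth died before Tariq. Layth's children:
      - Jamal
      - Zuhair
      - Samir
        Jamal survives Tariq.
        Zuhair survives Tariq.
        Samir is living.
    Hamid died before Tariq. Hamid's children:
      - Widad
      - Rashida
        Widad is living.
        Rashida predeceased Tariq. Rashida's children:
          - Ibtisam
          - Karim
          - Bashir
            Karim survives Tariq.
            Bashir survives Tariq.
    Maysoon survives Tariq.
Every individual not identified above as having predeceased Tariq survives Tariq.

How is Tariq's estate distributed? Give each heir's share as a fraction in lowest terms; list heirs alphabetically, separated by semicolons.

There is no surviving spouse, so the entire estate passes to Tariq's descendants per capita at each generation.
At generation 1 (Nabil, Layth, Hamid, Farouk, Maysoon) there are 5 shares of (1)/5 = 1/5 each.
Living: Nabil, Farouk, and Maysoon — each takes 1/5.
Deceased: Layth and Hamid. Their combined 2/5 is pooled and carried to generation 2.
At generation 2 (Jamal, Zuhair, Samir, Widad, Rashida) there are 5 shares of (2/5)/5 = 2/25 each.
Living: Jamal, Zuhair, Samir, and Widad — each takes 2/25.
Deceased: Rashida. That 2/25 share is carried to generation 3.
At generation 3 (Ibtisam, Karim, Bashir) there are 3 shares of (2/25)/3 = 2/75 each.
Living: Ibtisam, Karim, and Bashir — each takes 2/75.

Bashir 2/75; Farouk 1/5; Ibtisam 2/75; Jamal 2/25; Karim 2/75; Maysoon 1/5; Nabil 1/5; Samir 2/25; Widad 2/25; Zuhair 2/25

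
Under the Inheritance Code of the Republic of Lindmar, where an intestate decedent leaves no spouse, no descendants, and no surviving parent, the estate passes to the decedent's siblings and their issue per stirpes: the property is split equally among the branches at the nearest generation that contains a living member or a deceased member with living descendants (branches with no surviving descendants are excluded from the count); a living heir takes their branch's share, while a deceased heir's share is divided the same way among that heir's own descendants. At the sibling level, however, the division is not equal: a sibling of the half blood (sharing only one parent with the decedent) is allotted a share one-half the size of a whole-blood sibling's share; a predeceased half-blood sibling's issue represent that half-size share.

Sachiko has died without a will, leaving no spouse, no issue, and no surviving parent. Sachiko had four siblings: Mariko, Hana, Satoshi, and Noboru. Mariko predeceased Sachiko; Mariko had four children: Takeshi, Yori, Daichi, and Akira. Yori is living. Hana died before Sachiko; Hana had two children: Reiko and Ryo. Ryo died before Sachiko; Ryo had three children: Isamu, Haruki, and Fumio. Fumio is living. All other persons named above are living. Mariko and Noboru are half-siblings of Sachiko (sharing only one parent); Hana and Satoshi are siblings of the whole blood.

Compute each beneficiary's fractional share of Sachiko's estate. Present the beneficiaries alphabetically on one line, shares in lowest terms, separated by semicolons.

Akira 1/24; Daichi 1/24; Fumio 1/18; Haruki 1/18; Isamu 1/18; Noboru 1/6; Reiko 1/6; Satoshi 1/3; Takeshi 1/24; Yori 1/24

No spouse, descendants, or parent survives, so the estate passes to Sachiko's siblings per stirpes.
Half-blood siblings count for one-half the weight of whole-blood siblings at the initial division.
Dividing 1 in proportion to weights (total weight 3): Mariko (weight 1/2) → 1/6; Hana (weight 1) → 1/3; Satoshi (weight 1) → 1/3; Noboru (weight 1/2) → 1/6.
Mariko predeceased; the 1/6 allotted to Mariko's branch passes to Mariko's issue by representation.
The 1/6 is divided into 4 equal shares of 1/24 among Takeshi, Yori, Daichi, Akira.
Takeshi is living and takes 1/24.
Yori is living and takes 1/24.
Daichi is living and takes 1/24.
Akira is living and takes 1/24.
Hana predeceased; the 1/3 allotted to Hana's branch passes to Hana's issue by representation.
The 1/3 is divided into 2 equal shares of 1/6 among Reiko, Ryo.
Reiko is living and takes 1/6.
Ryo predeceased; the 1/6 allotted to Ryo's branch passes to Ryo's issue by representation.
The 1/6 is divided into 3 equal shares of 1/18 among Isamu, Haruki, Fumio.
Isamu is living and takes 1/18.
Haruki is living and takes 1/18.
Fumio is living and takes 1/18.
Satoshi is living and takes 1/3.
Noboru is living and takes 1/6.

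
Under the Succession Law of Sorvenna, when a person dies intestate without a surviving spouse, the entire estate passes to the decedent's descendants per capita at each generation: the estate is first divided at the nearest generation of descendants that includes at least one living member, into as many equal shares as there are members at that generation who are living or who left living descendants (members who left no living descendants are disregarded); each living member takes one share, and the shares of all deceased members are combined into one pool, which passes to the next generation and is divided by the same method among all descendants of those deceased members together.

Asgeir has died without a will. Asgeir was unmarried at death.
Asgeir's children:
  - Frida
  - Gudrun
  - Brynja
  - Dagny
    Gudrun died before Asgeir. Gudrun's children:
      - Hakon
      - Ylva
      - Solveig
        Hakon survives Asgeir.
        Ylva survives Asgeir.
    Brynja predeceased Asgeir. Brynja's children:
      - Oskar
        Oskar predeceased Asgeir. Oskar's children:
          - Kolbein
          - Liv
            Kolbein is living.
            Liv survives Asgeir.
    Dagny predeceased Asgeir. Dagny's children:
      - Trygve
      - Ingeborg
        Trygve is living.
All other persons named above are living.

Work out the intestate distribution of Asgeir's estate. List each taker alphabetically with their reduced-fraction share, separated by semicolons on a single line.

There is no surviving spouse, so the entire estate passes to Asgeir's descendants per capita at each generation.
At generation 1 (Frida, Gudrun, Brynja, Dagny) there are 4 shares of (1)/4 = 1/4 each.
Living: Frida — each takes 1/4.
Deceased: Gudrun, Brynja, and Dagny. Their combined 3/4 is pooled and carried to generation 2.
At generation 2 (Hakon, Ylva, Solveig, Oskar, Trygve, Ingeborg) there are 6 shares of (3/4)/6 = 1/8 each.
Living: Hakon, Ylva, Solveig, Trygve, and Ingeborg — each takes 1/8.
Deceased: Oskar. That 1/8 share is carried to generation 3.
At generation 3 (Kolbein, Liv) there are 2 shares of (1/8)/2 = 1/16 each.
Living: Kolbein and Liv — each takes 1/16.

Frida 1/4; Hakon 1/8; Ingeborg 1/8; Kolbein 1/16; Liv 1/16; Solveig 1/8; Trygve 1/8; Ylva 1/8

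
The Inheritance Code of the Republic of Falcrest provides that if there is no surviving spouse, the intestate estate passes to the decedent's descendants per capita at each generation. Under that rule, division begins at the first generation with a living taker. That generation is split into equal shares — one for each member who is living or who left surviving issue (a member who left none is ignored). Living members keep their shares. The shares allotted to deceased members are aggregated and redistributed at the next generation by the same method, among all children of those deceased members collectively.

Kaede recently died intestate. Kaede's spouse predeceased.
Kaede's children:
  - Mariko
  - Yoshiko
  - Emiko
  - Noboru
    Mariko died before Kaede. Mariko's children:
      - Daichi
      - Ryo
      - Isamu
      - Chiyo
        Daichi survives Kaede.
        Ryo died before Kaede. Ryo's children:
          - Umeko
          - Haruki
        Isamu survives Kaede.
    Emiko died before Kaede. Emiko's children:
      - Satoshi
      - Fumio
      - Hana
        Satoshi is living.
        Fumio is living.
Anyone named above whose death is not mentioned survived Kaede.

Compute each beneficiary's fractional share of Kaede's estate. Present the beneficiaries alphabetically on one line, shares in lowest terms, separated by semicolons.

Chiyo 1/14; Daichi 1/14; Fumio 1/14; Hana 1/14; Haruki 1/28; Isamu 1/14; Noboru 1/4; Satoshi 1/14; Umeko 1/28; Yoshiko 1/4

There is no surviving spouse, so the entire estate passes to Kaede's descendants per capita at each generation.
At generation 1 (Mariko, Yoshiko, Emiko, Noboru) there are 4 shares of (1)/4 = 1/4 each.
Living: Yoshiko and Noboru — each takes 1/4.
Deceased: Mariko and Emiko. Their combined 1/2 is pooled and carried to generation 2.
At generation 2 (Daichi, Ryo, Isamu, Chiyo, Satoshi, Fumio, Hana) there are 7 shares of (1/2)/7 = 1/14 each.
Living: Daichi, Isamu, Chiyo, Satoshi, Fumio, and Hana — each takes 1/14.
Deceased: Ryo. That 1/14 share is carried to generation 3.
At generation 3 (Umeko, Haruki) there are 2 shares of (1/14)/2 = 1/28 each.
Living: Umeko and Haruki — each takes 1/28.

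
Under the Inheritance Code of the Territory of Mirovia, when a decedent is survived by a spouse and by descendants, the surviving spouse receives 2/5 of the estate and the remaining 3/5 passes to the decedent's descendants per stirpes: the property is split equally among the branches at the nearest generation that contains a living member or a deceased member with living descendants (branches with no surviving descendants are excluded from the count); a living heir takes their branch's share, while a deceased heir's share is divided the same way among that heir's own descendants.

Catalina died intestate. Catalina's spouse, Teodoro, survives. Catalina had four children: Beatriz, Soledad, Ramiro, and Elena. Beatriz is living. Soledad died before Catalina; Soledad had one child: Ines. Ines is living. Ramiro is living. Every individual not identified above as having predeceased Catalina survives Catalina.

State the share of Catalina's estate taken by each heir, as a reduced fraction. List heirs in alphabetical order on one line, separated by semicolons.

Beatriz 3/20; Elena 3/20; Ines 3/20; Ramiro 3/20; Teodoro 2/5

Teodoro, as surviving spouse, takes 2/5.
The remaining 3/5 passes to Catalina's descendants per stirpes.
The 3/5 is divided into 4 equal shares of 3/20 among Beatriz, Soledad, Ramiro, Elena.
Beatriz is living and takes 3/20.
Soledad predeceased; the 3/20 allotted to Soledad's branch passes to Soledad's issue by representation.
Ines is the sole taker at this level and receives the full 3/20.
Ramiro is living and takes 3/20.
Elena is living and takes 3/20.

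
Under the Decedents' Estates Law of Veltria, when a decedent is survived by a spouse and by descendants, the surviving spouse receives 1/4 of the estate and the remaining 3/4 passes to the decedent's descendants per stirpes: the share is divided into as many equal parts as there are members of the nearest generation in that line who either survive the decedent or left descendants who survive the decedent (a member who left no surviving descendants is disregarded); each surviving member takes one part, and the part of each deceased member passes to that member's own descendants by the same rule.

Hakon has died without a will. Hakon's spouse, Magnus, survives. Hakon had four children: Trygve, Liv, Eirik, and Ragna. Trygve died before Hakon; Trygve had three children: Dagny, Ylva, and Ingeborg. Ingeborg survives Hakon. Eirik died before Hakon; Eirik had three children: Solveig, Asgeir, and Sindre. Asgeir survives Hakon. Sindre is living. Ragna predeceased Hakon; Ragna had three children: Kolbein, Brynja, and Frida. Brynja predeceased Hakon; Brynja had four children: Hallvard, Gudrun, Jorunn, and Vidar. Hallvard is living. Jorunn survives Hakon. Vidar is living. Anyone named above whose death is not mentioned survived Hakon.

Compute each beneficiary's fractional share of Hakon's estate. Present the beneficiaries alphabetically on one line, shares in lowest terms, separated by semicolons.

Magnus, as surviving spouse, takes 1/4.
The remaining 3/4 passes to Hakon's descendants per stirpes.
The 3/4 is divided into 4 equal shares of 3/16 among Trygve, Liv, Eirik, Ragna.
Trygve predeceased; the 3/16 allotted to Trygve's branch passes to Trygve's issue by representation.
The 3/16 is divided into 3 equal shares of 1/16 among Dagny, Ylva, Ingeborg.
Dagny is living and takes 1/16.
Ylva is living and takes 1/16.
Ingeborg is living and takes 1/16.
Liv is living and takes 3/16.
Eirik predeceased; the 3/16 allotted to Eirik's branch passes to Eirik's issue by representation.
The 3/16 is divided into 3 equal shares of 1/16 among Solveig, Asgeir, Sindre.
Solveig is living and takes 1/16.
Asgeir is living and takes 1/16.
Sindre is living and takes 1/16.
Ragna predeceased; the 3/16 allotted to Ragna's branch passes to Ragna's issue by representation.
The 3/16 is divided into 3 equal shares of 1/16 among Kolbein, Brynja, Frida.
Kolbein is living and takes 1/16.
Brynja predeceased; the 1/16 allotted to Brynja's branch passes to Brynja's issue by representation.
The 1/16 is divided into 4 equal shares of 1/64 among Hallvard, Gudrun, Jorunn, Vidar.
Hallvard is living and takes 1/64.
Gudrun is living and takes 1/64.
Jorunn is living and takes 1/64.
Vidar is living and takes 1/64.
Frida is living and takes 1/16.

Asgeir 1/16; Dagny 1/16; Frida 1/16; Gudrun 1/64; Hallvard 1/64; Ingeborg 1/16; Jorunn 1/64; Kolbein 1/16; Liv 3/16; Magnus 1/4; Sindre 1/16; Solveig 1/16; Vidar 1/64; Ylva 1/16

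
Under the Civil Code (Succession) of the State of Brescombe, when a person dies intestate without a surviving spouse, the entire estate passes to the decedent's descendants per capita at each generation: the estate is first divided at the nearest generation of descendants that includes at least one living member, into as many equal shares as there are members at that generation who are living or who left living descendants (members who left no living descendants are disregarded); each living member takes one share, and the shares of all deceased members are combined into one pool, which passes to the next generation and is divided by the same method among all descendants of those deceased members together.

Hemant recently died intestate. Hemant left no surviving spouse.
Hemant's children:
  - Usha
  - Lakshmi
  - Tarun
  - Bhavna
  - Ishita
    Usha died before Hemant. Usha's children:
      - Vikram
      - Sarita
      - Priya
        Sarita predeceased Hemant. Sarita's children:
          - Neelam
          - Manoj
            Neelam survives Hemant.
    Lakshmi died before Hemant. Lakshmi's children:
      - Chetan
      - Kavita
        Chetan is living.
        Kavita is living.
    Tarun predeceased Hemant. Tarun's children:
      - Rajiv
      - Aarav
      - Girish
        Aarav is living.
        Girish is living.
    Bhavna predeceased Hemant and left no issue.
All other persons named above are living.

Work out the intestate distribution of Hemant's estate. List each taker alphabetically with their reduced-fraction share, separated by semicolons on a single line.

Aarav 3/32; Chetan 3/32; Girish 3/32; Ishita 1/4; Kavita 3/32; Manoj 3/64; Neelam 3/64; Priya 3/32; Rajiv 3/32; Vikram 3/32

There is no surviving spouse, so the entire estate passes to Hemant's descendants per capita at each generation.
At generation 1 (Usha, Lakshmi, Tarun, Ishita) there are 4 shares of (1)/4 = 1/4 each.
Living: Ishita — each takes 1/4.
Deceased: Usha, Lakshmi, and Tarun. Their combined 3/4 is pooled and carried to generation 2.
At generation 2 (Vikram, Sarita, Priya, Chetan, Kavita, Rajiv, Aarav, Girish) there are 8 shares of (3/4)/8 = 3/32 each.
Living: Vikram, Priya, Chetan, Kavita, Rajiv, Aarav, and Girish — each takes 3/32.
Deceased: Sarita. That 3/32 share is carried to generation 3.
At generation 3 (Neelam, Manoj) there are 2 shares of (3/32)/2 = 3/64 each.
Living: Neelam and Manoj — each takes 3/64.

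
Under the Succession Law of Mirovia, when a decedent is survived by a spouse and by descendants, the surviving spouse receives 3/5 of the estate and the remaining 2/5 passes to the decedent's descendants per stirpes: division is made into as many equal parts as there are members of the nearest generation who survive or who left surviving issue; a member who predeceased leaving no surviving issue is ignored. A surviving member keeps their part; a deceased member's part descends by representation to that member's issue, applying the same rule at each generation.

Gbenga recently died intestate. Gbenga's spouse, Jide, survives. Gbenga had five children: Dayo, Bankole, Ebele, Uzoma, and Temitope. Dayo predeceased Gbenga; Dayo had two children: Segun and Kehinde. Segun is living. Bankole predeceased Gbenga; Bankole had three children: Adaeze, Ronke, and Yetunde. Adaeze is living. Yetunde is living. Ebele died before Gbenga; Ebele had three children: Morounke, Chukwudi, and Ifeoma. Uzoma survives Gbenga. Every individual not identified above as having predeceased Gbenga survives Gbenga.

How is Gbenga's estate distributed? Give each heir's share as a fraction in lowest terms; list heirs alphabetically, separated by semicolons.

Adaeze 2/75; Chukwudi 2/75; Ifeoma 2/75; Jide 3/5; Kehinde 1/25; Morounke 2/75; Ronke 2/75; Segun 1/25; Temitope 2/25; Uzoma 2/25; Yetunde 2/75

Jide, as surviving spouse, takes 3/5.
The remaining 2/5 passes to Gbenga's descendants per stirpes.
The 2/5 is divided into 5 equal shares of 2/25 among Dayo, Bankole, Ebele, Uzoma, Temitope.
Dayo predeceased; the 2/25 allotted to Dayo's branch passes to Dayo's issue by representation.
The 2/25 is divided into 2 equal shares of 1/25 among Segun, Kehinde.
Segun is living and takes 1/25.
Kehinde is living and takes 1/25.
Bankole predeceased; the 2/25 allotted to Bankole's branch passes to Bankole's issue by representation.
The 2/25 is divided into 3 equal shares of 2/75 among Adaeze, Ronke, Yetunde.
Adaeze is living and takes 2/75.
Ronke is living and takes 2/75.
Yetunde is living and takes 2/75.
Ebele predeceased; the 2/25 allotted to Ebele's branch passes to Ebele's issue by representation.
The 2/25 is divided into 3 equal shares of 2/75 among Morounke, Chukwudi, Ifeoma.
Morounke is living and takes 2/75.
Chukwudi is living and takes 2/75.
Ifeoma is living and takes 2/75.
Uzoma is living and takes 2/25.
Temitope is living and takes 2/25.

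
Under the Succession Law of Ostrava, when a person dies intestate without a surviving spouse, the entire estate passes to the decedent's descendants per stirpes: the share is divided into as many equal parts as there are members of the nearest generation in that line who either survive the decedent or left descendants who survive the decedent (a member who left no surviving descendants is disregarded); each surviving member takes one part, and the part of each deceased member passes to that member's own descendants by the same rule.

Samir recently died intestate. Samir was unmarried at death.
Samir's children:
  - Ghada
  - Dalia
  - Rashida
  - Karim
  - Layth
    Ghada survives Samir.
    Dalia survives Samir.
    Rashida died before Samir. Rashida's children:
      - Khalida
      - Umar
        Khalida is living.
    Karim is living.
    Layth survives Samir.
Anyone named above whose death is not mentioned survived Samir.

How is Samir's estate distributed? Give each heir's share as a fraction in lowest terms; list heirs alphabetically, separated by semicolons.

Dalia 1/5; Ghada 1/5; Karim 1/5; Khalida 1/10; Layth 1/5; Umar 1/10

There is no surviving spouse, so the entire estate passes to Samir's descendants per stirpes.
The estate is divided into 5 equal shares of 1/5 among Ghada, Dalia, Rashida, Karim, Layth.
Ghada is living and takes 1/5.
Dalia is living and takes 1/5.
Rashida predeceased; the 1/5 allotted to Rashida's branch passes to Rashida's issue by representation.
The 1/5 is divided into 2 equal shares of 1/10 among Khalida, Umar.
Khalida is living and takes 1/10.
Umar is living and takes 1/10.
Karim is living and takes 1/5.
Layth is living and takes 1/5.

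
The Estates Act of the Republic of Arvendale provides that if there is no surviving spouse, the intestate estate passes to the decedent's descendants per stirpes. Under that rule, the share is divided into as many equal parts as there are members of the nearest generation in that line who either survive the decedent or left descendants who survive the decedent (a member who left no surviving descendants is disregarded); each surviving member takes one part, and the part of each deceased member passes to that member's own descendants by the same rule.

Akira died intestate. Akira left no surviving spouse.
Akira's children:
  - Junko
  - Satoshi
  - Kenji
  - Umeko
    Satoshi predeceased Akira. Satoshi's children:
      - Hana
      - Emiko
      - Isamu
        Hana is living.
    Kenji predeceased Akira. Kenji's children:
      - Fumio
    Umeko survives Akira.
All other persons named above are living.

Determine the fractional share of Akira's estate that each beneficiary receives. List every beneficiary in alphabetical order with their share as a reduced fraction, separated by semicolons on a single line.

There is no surviving spouse, so the entire estate passes to Akira's descendants per stirpes.
The estate is divided into 4 equal shares of 1/4 among Junko, Satoshi, Kenji, Umeko.
Junko is living and takes 1/4.
Satoshi predeceased; the 1/4 allotted to Satoshi's branch passes to Satoshi's issue by representation.
The 1/4 is divided into 3 equal shares of 1/12 among Hana, Emiko, Isamu.
Hana is living and takes 1/12.
Emiko is living and takes 1/12.
Isamu is living and takes 1/12.
Kenji predeceased; the 1/4 allotted to Kenji's branch passes to Kenji's issue by representation.
Fumio is the sole taker at this level and receives the full 1/4.
Umeko is living and takes 1/4.

Emiko 1/12; Fumio 1/4; Hana 1/12; Isamu 1/12; Junko 1/4; Umeko 1/4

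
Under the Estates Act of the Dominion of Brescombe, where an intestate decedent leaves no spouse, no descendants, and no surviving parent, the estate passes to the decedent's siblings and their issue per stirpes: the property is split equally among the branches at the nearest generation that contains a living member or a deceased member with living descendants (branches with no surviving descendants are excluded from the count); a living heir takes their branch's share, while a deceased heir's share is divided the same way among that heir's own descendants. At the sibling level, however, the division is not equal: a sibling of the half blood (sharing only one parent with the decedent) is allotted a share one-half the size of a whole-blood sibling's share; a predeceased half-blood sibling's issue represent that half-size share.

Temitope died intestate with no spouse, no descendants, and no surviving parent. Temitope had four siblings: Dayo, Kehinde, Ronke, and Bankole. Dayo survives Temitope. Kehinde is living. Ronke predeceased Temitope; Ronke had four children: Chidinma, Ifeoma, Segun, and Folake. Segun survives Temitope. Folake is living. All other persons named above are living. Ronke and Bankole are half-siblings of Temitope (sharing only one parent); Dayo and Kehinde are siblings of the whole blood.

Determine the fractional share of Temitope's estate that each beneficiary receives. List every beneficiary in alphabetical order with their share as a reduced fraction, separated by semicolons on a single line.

Bankole 1/6; Chidinma 1/24; Dayo 1/3; Folake 1/24; Ifeoma 1/24; Kehinde 1/3; Segun 1/24

No spouse, descendants, or parent survives, so the estate passes to Temitope's siblings per stirpes.
Half-blood siblings count for one-half the weight of whole-blood siblings at the initial division.
Dividing 1 in proportion to weights (total weight 3): Dayo (weight 1) → 1/3; Kehinde (weight 1) → 1/3; Ronke (weight 1/2) → 1/6; Bankole (weight 1/2) → 1/6.
Dayo is living and takes 1/3.
Kehinde is living and takes 1/3.
Ronke predeceased; the 1/6 allotted to Ronke's branch passes to Ronke's issue by representation.
The 1/6 is divided into 4 equal shares of 1/24 among Chidinma, Ifeoma, Segun, Folake.
Chidinma is living and takes 1/24.
Ifeoma is living and takes 1/24.
Segun is living and takes 1/24.
Folake is living and takes 1/24.
Bankole is living and takes 1/6.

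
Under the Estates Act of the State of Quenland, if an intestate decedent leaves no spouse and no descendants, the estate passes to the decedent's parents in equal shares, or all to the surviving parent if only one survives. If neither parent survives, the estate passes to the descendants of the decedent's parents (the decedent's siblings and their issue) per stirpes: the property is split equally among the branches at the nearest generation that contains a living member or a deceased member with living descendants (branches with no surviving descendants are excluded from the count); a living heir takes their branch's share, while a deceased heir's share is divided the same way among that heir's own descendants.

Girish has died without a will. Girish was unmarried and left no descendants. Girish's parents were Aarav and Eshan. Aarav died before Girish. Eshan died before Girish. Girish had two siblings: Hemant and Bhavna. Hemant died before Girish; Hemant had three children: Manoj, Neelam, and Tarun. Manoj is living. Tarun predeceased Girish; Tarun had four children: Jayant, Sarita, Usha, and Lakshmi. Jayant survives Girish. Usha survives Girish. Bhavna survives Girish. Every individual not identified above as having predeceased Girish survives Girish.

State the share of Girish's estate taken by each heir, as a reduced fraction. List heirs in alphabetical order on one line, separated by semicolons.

Neither parent survives and there are no descendants, so the estate passes to Girish's siblings and their issue per stirpes.
The estate is divided into 2 equal shares of 1/2 among Hemant, Bhavna.
Hemant predeceased; the 1/2 allotted to Hemant's branch passes to Hemant's issue by representation.
The 1/2 is divided into 3 equal shares of 1/6 among Manoj, Neelam, Tarun.
Manoj is living and takes 1/6.
Neelam is living and takes 1/6.
Tarun predeceased; the 1/6 allotted to Tarun's branch passes to Tarun's issue by representation.
The 1/6 is divided into 4 equal shares of 1/24 among Jayant, Sarita, Usha, Lakshmi.
Jayant is living and takes 1/24.
Sarita is living and takes 1/24.
Usha is living and takes 1/24.
Lakshmi is living and takes 1/24.
Bhavna is living and takes 1/2.

Bhavna 1/2; Jayant 1/24; Lakshmi 1/24; Manoj 1/6; Neelam 1/6; Sarita 1/24; Usha 1/24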